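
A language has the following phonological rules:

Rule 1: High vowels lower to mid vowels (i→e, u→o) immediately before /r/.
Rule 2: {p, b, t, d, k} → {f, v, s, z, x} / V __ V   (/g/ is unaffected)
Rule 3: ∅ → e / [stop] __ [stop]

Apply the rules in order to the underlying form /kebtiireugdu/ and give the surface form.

kebetiereugedu

Rule 1 (pre-rhotic lowering): /i/ is a high vowel immediately before /r/, so it lowers to [e]. /kebtiireugdu/ → kebtiereugdu.
Rule 2 (intervocalic spirantization): no segment meets the environment; /kebtiereugdu/ is unchanged.
Rule 3 (stop-cluster e-epenthesis): /b/ and /t/ form a stop–stop cluster, so [e] is inserted between them. /g/ and /d/ form a stop–stop cluster, so [e] is inserted between them. /kebtiereugdu/ → kebetiereugedu.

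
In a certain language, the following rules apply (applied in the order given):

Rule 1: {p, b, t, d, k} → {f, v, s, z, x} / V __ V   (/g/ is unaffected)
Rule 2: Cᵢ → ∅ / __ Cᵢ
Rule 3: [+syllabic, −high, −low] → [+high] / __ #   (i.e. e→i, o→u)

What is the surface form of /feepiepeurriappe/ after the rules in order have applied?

Rule 1 (intervocalic spirantization): /p/ is a stop between vowels /e/ and /i/, so it spirantizes to the fricative [f]. /p/ is a stop between vowels /e/ and /e/, so it spirantizes to the fricative [f]. /feepiepeurriappe/ → feefiefeurriappe.
Rule 2 (degemination): /rr/ is a geminate; the first /r/ deletes. /pp/ is a geminate; the first /p/ deletes. /feefiefeurriappe/ → feefiefeuriape.
Rule 3 (final vowel raising): /e/ is a mid vowel in word-final position, so it raises to [i]. /feefiefeuriape/ → feefiefeuriapi.

feefiefeuriapi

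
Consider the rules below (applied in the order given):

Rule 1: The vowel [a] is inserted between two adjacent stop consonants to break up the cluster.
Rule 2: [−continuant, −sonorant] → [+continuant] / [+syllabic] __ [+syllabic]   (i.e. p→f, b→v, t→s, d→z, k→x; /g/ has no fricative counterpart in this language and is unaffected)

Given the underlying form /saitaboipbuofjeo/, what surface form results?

saisavoifavuofjeo

Rule 1 (stop-cluster a-epenthesis): /p/ and /b/ form a stop–stop cluster, so [a] is inserted between them. /saitaboipbuofjeo/ → saitaboipabuofjeo.
Rule 2 (intervocalic spirantization): /t/ is a stop between vowels /i/ and /a/, so it spirantizes to the fricative [s]. /b/ is a stop between vowels /a/ and /o/, so it spirantizes to the fricative [v]. /p/ is a stop between vowels /i/ and /a/, so it spirantizes to the fricative [f]. /b/ is a stop between vowels /a/ and /u/, so it spirantizes to the fricative [v]. /saitaboipabuofjeo/ → saisavoifavuofjeo.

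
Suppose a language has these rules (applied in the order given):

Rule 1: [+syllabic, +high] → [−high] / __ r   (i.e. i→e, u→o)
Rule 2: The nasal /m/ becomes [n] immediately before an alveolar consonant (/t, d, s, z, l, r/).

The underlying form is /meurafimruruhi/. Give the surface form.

Rule 1 (pre-rhotic lowering): /u/ is a high vowel immediately before /r/, so it lowers to [o]. /u/ is a high vowel immediately before /r/, so it lowers to [o]. /meurafimruruhi/ → meorafimroruhi.
Rule 2 (nasal place assimilation): /m/ precedes the alveolar consonant /r/, so it assimilates in place to [n]. /meorafimroruhi/ → meorafinroruhi.

meorafinroruhi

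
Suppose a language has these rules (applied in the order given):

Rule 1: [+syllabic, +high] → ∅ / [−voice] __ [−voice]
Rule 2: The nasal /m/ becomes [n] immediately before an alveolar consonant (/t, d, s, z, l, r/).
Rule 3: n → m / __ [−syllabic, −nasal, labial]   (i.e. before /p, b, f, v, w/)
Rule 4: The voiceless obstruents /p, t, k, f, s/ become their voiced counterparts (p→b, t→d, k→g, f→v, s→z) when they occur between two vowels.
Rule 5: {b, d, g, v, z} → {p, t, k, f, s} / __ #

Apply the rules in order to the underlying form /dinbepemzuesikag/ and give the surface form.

dimbebenzueskak

Rule 1 (high vowel syncope): /i/ is a high vowel flanked by voiceless consonants /s/ and /k/, so it deletes. /dinbepemzuesikag/ → dinbepemzueskag.
Rule 2 (nasal place assimilation): /m/ precedes the alveolar consonant /z/, so it assimilates in place to [n]. /dinbepemzueskag/ → dinbepenzueskag.
Rule 3 (nasal place assimilation): /n/ precedes the labial consonant /b/, so it assimilates in place to [m]. /dinbepenzueskag/ → dimbepenzueskag.
Rule 4 (intervocalic voicing): /p/ is a voiceless obstruent between vowels /e/ and /e/, so it voices to [b]. /dimbepenzueskag/ → dimbebenzueskag.
Rule 5 (final devoicing): /g/ is a voiced obstruent in word-final position, so it devoices to [k]. /dimbebenzueskag/ → dimbebenzueskak.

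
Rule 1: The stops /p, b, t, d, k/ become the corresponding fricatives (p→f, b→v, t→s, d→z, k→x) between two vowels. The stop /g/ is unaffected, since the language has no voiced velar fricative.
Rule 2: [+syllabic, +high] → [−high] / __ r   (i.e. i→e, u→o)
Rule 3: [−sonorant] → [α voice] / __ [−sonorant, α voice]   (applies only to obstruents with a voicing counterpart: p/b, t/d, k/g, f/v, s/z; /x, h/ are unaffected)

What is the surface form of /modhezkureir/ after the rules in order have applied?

Rule 1 (intervocalic spirantization): no segment meets the environment; /modhezkureir/ is unchanged.
Rule 2 (pre-rhotic lowering): /u/ is a high vowel immediately before /r/, so it lowers to [o]. /i/ is a high vowel immediately before /r/, so it lowers to [e]. /modhezkureir/ → modhezkoreer.
Rule 3 (regressive voicing assimilation): /d/ precedes the voiceless obstruent /h/, so it devoices to [t] by assimilation. /z/ precedes the voiceless obstruent /k/, so it devoices to [s] by assimilation. /modhezkoreer/ → motheskoreer.

motheskoreer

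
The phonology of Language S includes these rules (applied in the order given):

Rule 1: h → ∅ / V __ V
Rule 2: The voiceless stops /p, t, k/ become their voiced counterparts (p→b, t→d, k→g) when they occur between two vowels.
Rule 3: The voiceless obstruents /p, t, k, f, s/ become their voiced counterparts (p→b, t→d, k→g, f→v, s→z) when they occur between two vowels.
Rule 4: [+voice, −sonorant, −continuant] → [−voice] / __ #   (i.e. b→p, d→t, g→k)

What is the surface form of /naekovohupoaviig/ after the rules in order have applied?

Rule 1 (intervocalic h-deletion): /h/ occurs between vowels /o/ and /u/, so it deletes. /naekovohupoaviig/ → naekovoupoaviig.
Rule 2 (intervocalic voicing): /k/ is a voiceless stop between vowels /e/ and /o/, so it voices to [g]. /p/ is a voiceless stop between vowels /u/ and /o/, so it voices to [b]. /naekovoupoaviig/ → naegovouboaviig.
Rule 3 (intervocalic voicing): no segment meets the environment; /naegovouboaviig/ is unchanged.
Rule 4 (final devoicing): /g/ is a voiced stop in word-final position, so it devoices to [k]. /naegovouboaviig/ → naegovouboaviik.

naegovouboaviik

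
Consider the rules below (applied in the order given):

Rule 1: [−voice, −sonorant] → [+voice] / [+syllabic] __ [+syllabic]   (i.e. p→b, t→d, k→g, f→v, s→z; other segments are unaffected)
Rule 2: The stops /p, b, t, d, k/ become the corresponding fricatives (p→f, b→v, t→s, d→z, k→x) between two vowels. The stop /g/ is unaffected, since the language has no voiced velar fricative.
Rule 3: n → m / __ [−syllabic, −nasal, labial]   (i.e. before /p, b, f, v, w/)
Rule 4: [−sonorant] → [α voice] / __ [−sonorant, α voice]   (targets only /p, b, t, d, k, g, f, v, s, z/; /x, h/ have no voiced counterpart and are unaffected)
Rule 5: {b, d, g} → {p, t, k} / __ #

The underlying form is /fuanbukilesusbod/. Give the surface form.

Rule 1 (intervocalic voicing): /k/ is a voiceless obstruent between vowels /u/ and /i/, so it voices to [g]. /s/ is a voiceless obstruent between vowels /e/ and /u/, so it voices to [z]. /fuanbukilesusbod/ → fuanbugilezusbod.
Rule 2 (intervocalic spirantization): no segment meets the environment; /fuanbugilezusbod/ is unchanged.
Rule 3 (nasal place assimilation): /n/ precedes the labial consonant /b/, so it assimilates in place to [m]. /fuanbugilezusbod/ → fuambugilezusbod.
Rule 4 (regressive voicing assimilation): /s/ precedes the voiced obstruent /b/, so it voices to [z] by assimilation. /fuambugilezusbod/ → fuambugilezuzbod.
Rule 5 (final devoicing): /d/ is a voiced stop in word-final position, so it devoices to [t]. /fuambugilezuzbod/ → fuambugilezuzbot.

fuambugilezuzbot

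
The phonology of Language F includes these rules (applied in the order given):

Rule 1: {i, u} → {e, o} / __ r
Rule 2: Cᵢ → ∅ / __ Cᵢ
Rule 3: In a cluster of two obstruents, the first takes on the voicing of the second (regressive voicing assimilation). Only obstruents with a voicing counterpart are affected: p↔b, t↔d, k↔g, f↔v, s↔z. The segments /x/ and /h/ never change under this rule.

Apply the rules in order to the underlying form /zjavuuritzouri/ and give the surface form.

Rule 1 (pre-rhotic lowering): /u/ is a high vowel immediately before /r/, so it lowers to [o]. /u/ is a high vowel immediately before /r/, so it lowers to [o]. /zjavuuritzouri/ → zjavuoritzoori.
Rule 2 (degemination): no segment meets the environment; /zjavuoritzoori/ is unchanged.
Rule 3 (regressive voicing assimilation): /t/ precedes the voiced obstruent /z/, so it voices to [d] by assimilation. /zjavuoritzoori/ → zjavuoridzoori.

zjavuoridzoori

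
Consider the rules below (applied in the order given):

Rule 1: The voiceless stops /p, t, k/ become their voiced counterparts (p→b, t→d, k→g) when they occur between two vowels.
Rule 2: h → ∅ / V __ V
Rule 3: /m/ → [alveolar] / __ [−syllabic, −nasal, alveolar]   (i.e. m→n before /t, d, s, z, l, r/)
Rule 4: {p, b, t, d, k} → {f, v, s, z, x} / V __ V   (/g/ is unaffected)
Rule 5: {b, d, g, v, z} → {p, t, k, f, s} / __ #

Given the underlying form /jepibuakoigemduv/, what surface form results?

jevivuagoigenduf

Rule 1 (intervocalic voicing): /p/ is a voiceless stop between vowels /e/ and /i/, so it voices to [b]. /k/ is a voiceless stop between vowels /a/ and /o/, so it voices to [g]. /jepibuakoigemduv/ → jebibuagoigemduv.
Rule 2 (intervocalic h-deletion): no segment meets the environment; /jebibuagoigemduv/ is unchanged.
Rule 3 (nasal place assimilation): /m/ precedes the alveolar consonant /d/, so it assimilates in place to [n]. /jebibuagoigemduv/ → jebibuagoigenduv.
Rule 4 (intervocalic spirantization): /b/ is a stop between vowels /e/ and /i/, so it spirantizes to the fricative [v]. /b/ is a stop between vowels /i/ and /u/, so it spirantizes to the fricative [v]. /jebibuagoigenduv/ → jevivuagoigenduv.
Rule 5 (final devoicing): /v/ is a voiced obstruent in word-final position, so it devoices to [f]. /jevivuagoigenduv/ → jevivuagoigenduf.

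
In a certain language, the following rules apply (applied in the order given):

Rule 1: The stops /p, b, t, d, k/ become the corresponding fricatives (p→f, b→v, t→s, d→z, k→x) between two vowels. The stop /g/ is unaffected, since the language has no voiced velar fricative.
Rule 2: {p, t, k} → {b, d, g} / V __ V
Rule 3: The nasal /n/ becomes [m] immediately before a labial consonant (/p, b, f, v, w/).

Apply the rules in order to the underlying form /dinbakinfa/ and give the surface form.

Rule 1 (intervocalic spirantization): /k/ is a stop between vowels /a/ and /i/, so it spirantizes to the fricative [x]. /dinbakinfa/ → dinbaxinfa.
Rule 2 (intervocalic voicing): no segment meets the environment; /dinbaxinfa/ is unchanged.
Rule 3 (nasal place assimilation): /n/ precedes the labial consonant /b/, so it assimilates in place to [m]. /n/ precedes the labial consonant /f/, so it assimilates in place to [m]. /dinbaxinfa/ → dimbaximfa.

dimbaximfa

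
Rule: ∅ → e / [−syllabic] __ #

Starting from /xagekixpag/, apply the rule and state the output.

the form ends in the consonant /g/, so [e] is inserted word-finally.
Surface form: [xagekixpage].

xagekixpage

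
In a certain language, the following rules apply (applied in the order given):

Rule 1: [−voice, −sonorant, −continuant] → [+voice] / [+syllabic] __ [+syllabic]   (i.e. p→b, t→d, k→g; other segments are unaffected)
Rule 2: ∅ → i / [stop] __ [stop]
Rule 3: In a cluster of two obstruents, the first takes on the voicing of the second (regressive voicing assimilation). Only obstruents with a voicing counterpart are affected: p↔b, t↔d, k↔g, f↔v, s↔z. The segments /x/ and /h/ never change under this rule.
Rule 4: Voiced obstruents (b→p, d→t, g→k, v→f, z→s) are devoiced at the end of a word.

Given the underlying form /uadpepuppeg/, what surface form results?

uadipebupipek

Rule 1 (intervocalic voicing): /p/ is a voiceless stop between vowels /e/ and /u/, so it voices to [b]. /uadpepuppeg/ → uadpebuppeg.
Rule 2 (stop-cluster i-epenthesis): /d/ and /p/ form a stop–stop cluster, so [i] is inserted between them. /p/ and /p/ form a stop–stop cluster, so [i] is inserted between them. /uadpebuppeg/ → uadipebupipeg.
Rule 3 (regressive voicing assimilation): no segment meets the environment; /uadipebupipeg/ is unchanged.
Rule 4 (final devoicing): /g/ is a voiced obstruent in word-final position, so it devoices to [k]. /uadipebupipeg/ → uadipebupipek.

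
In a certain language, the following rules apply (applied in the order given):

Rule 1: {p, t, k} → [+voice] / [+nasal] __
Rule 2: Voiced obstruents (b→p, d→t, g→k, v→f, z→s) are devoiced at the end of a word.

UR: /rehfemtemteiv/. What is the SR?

rehfemdemdeif

Rule 1 (post-nasal voicing): /t/ is a voiceless stop immediately after the nasal /m/, so it voices to [d]. /t/ is a voiceless stop immediately after the nasal /m/, so it voices to [d]. /rehfemtemteiv/ → rehfemdemdeiv.
Rule 2 (final devoicing): /v/ is a voiced obstruent in word-final position, so it devoices to [f]. /rehfemdemdeiv/ → rehfemdemdeif.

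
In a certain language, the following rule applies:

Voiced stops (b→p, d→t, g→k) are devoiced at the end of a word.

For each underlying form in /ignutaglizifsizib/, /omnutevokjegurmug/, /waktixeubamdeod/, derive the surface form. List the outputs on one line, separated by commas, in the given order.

ignutaglizifsizip, omnutevokjegurmuk, waktixeubamdeot

/ignutaglizifsizib/: /b/ is a voiced stop in word-final position, so it devoices to [p]. → [ignutaglizifsizip].
/omnutevokjegurmug/: /g/ is a voiced stop in word-final position, so it devoices to [k]. → [omnutevokjegurmuk].
/waktixeubamdeod/: /d/ is a voiced stop in word-final position, so it devoices to [t]. → [waktixeubamdeot].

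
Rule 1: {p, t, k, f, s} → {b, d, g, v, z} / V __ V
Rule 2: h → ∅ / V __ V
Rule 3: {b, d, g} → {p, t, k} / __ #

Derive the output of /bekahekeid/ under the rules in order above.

begaegeit

Rule 1 (intervocalic voicing): /k/ is a voiceless obstruent between vowels /e/ and /a/, so it voices to [g]. /k/ is a voiceless obstruent between vowels /e/ and /e/, so it voices to [g]. /bekahekeid/ → begahegeid.
Rule 2 (intervocalic h-deletion): /h/ occurs between vowels /a/ and /e/, so it deletes. /begahegeid/ → begaegeid.
Rule 3 (final devoicing): /d/ is a voiced stop in word-final position, so it devoices to [t]. /begaegeid/ → begaegeit.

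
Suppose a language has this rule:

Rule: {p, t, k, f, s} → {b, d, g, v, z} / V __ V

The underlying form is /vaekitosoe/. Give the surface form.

vaegidozoe

/k/ is a voiceless obstruent between vowels /e/ and /i/, so it voices to [g].
/t/ is a voiceless obstruent between vowels /i/ and /o/, so it voices to [d].
/s/ is a voiceless obstruent between vowels /o/ and /o/, so it voices to [z].
Surface form: [vaegidozoe].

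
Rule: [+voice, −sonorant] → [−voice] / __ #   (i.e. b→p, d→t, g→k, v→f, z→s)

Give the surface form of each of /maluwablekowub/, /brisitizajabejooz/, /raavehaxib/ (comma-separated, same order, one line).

maluwablekowup, brisitizajabejoos, raavehaxip

/maluwablekowub/: /b/ is a voiced obstruent in word-final position, so it devoices to [p]. → [maluwablekowup].
/brisitizajabejooz/: /z/ is a voiced obstruent in word-final position, so it devoices to [s]. → [brisitizajabejoos].
/raavehaxib/: /b/ is a voiced obstruent in word-final position, so it devoices to [p]. → [raavehaxip].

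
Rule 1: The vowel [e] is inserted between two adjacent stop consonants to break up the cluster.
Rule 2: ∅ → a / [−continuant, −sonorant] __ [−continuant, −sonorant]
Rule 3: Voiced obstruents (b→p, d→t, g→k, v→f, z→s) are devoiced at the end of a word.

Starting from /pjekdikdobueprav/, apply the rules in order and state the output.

pjekedikedobuepraf

Rule 1 (stop-cluster e-epenthesis): /k/ and /d/ form a stop–stop cluster, so [e] is inserted between them. /k/ and /d/ form a stop–stop cluster, so [e] is inserted between them. /pjekdikdobueprav/ → pjekedikedobueprav.
Rule 2 (stop-cluster a-epenthesis): no segment meets the environment; /pjekedikedobueprav/ is unchanged.
Rule 3 (final devoicing): /v/ is a voiced obstruent in word-final position, so it devoices to [f]. /pjekedikedobueprav/ → pjekedikedobuepraf.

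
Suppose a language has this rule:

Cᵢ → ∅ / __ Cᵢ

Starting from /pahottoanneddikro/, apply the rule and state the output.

/tt/ is a geminate; the first /t/ deletes.
/nn/ is a geminate; the first /n/ deletes.
/dd/ is a geminate; the first /d/ deletes.
The other instances of /p/, /h/, /t/, /n/, /d/, /k/, /r/ do not occur in the required environment and remain unchanged.
Surface form: [pahotoanedikro].

pahotoanedikro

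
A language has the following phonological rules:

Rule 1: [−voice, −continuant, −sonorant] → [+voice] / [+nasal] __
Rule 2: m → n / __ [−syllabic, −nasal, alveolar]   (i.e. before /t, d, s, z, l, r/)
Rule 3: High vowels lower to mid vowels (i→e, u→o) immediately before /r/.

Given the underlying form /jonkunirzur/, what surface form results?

jongunerzor

Rule 1 (post-nasal voicing): /k/ is a voiceless stop immediately after the nasal /n/, so it voices to [g]. /jonkunirzur/ → jongunirzur.
Rule 2 (nasal place assimilation): no segment meets the environment; /jongunirzur/ is unchanged.
Rule 3 (pre-rhotic lowering): /i/ is a high vowel immediately before /r/, so it lowers to [e]. /u/ is a high vowel immediately before /r/, so it lowers to [o]. /jongunirzur/ → jongunerzor.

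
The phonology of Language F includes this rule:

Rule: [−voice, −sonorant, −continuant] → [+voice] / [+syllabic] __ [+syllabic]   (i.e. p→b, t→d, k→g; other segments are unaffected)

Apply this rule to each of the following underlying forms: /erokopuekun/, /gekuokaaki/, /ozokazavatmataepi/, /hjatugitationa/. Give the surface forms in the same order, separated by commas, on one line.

/erokopuekun/: /k/ is a voiceless stop between vowels /o/ and /o/, so it voices to [g]. /p/ is a voiceless stop between vowels /o/ and /u/, so it voices to [b]. /k/ is a voiceless stop between vowels /e/ and /u/, so it voices to [g]. → [erogobuegun].
/gekuokaaki/: /k/ is a voiceless stop between vowels /e/ and /u/, so it voices to [g]. /k/ is a voiceless stop between vowels /o/ and /a/, so it voices to [g]. /k/ is a voiceless stop between vowels /a/ and /i/, so it voices to [g]. → [geguogaagi].
/ozokazavatmataepi/: /k/ is a voiceless stop between vowels /o/ and /a/, so it voices to [g]. /t/ is a voiceless stop between vowels /a/ and /a/, so it voices to [d]. /p/ is a voiceless stop between vowels /e/ and /i/, so it voices to [b]. → [ozogazavatmadaebi].
/hjatugitationa/: /t/ is a voiceless stop between vowels /a/ and /u/, so it voices to [d]. /t/ is a voiceless stop between vowels /i/ and /a/, so it voices to [d]. /t/ is a voiceless stop between vowels /a/ and /i/, so it voices to [d]. → [hjadugidadiona].

erogobuegun, geguogaagi, ozogazavatmadaebi, hjadugidadiona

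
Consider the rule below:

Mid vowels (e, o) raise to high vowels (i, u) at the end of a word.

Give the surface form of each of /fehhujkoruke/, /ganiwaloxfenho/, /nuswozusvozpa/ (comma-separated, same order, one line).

fehhujkoruki, ganiwaloxfenhu, nuswozusvozpa

/fehhujkoruke/: /e/ is a mid vowel in word-final position, so it raises to [i]. → [fehhujkoruki].
/ganiwaloxfenho/: /o/ is a mid vowel in word-final position, so it raises to [u]. → [ganiwaloxfenhu].
/nuswozusvozpa/: the rule's environment is not met; surfaces unchanged as [nuswozusvozpa].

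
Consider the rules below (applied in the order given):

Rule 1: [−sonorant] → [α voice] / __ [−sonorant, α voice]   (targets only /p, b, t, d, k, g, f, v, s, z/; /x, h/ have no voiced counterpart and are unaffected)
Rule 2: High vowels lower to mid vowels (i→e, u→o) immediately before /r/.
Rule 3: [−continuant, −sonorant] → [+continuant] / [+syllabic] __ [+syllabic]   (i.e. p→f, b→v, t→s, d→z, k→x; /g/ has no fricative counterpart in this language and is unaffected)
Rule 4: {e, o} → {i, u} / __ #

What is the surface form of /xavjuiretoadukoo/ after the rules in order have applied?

Rule 1 (regressive voicing assimilation): no segment meets the environment; /xavjuiretoadukoo/ is unchanged.
Rule 2 (pre-rhotic lowering): /i/ is a high vowel immediately before /r/, so it lowers to [e]. /xavjuiretoadukoo/ → xavjueretoadukoo.
Rule 3 (intervocalic spirantization): /t/ is a stop between vowels /e/ and /o/, so it spirantizes to the fricative [s]. /d/ is a stop between vowels /a/ and /u/, so it spirantizes to the fricative [z]. /k/ is a stop between vowels /u/ and /o/, so it spirantizes to the fricative [x]. /xavjueretoadukoo/ → xavjueresoazuxoo.
Rule 4 (final vowel raising): /o/ is a mid vowel in word-final position, so it raises to [u]. /xavjueresoazuxoo/ → xavjueresoazuxou.

xavjueresoazuxou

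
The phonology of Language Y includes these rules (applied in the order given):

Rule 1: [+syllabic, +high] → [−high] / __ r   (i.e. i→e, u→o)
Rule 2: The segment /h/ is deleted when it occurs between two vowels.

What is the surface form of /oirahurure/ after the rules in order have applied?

oeraorore

Rule 1 (pre-rhotic lowering): /i/ is a high vowel immediately before /r/, so it lowers to [e]. /u/ is a high vowel immediately before /r/, so it lowers to [o]. /u/ is a high vowel immediately before /r/, so it lowers to [o]. /oirahurure/ → oerahorore.
Rule 2 (intervocalic h-deletion): /h/ occurs between vowels /a/ and /o/, so it deletes. /oerahorore/ → oeraorore.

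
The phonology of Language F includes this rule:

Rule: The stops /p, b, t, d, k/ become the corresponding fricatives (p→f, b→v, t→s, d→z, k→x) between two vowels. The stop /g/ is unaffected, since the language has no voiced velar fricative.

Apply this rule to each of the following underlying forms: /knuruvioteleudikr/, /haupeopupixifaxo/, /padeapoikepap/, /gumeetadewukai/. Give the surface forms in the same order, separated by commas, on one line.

knuruvioseleuzikr, haufeofufixifaxo, pazeafoixefap, gumeesazewuxai

/knuruvioteleudikr/: /t/ is a stop between vowels /o/ and /e/, so it spirantizes to the fricative [s]. /d/ is a stop between vowels /u/ and /i/, so it spirantizes to the fricative [z]. → [knuruvioseleuzikr].
/haupeopupixifaxo/: /p/ is a stop between vowels /u/ and /e/, so it spirantizes to the fricative [f]. /p/ is a stop between vowels /o/ and /u/, so it spirantizes to the fricative [f]. /p/ is a stop between vowels /u/ and /i/, so it spirantizes to the fricative [f]. → [haufeofufixifaxo].
/padeapoikepap/: /d/ is a stop between vowels /a/ and /e/, so it spirantizes to the fricative [z]. /p/ is a stop between vowels /a/ and /o/, so it spirantizes to the fricative [f]. /k/ is a stop between vowels /i/ and /e/, so it spirantizes to the fricative [x]. /p/ is a stop between vowels /e/ and /a/, so it spirantizes to the fricative [f]. → [pazeafoixefap].
/gumeetadewukai/: /t/ is a stop between vowels /e/ and /a/, so it spirantizes to the fricative [s]. /d/ is a stop between vowels /a/ and /e/, so it spirantizes to the fricative [z]. /k/ is a stop between vowels /u/ and /a/, so it spirantizes to the fricative [x]. → [gumeesazewuxai].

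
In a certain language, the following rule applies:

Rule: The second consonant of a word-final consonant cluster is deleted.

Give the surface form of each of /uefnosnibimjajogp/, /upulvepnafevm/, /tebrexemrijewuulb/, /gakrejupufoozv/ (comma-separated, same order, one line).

/uefnosnibimjajogp/: /p/ is the second consonant of a word-final cluster /gp/, so it deletes. → [uefnosnibimjajog].
/upulvepnafevm/: /m/ is the second consonant of a word-final cluster /vm/, so it deletes. → [upulvepnafev].
/tebrexemrijewuulb/: /b/ is the second consonant of a word-final cluster /lb/, so it deletes. → [tebrexemrijewuul].
/gakrejupufoozv/: /v/ is the second consonant of a word-final cluster /zv/, so it deletes. → [gakrejupufooz].

uefnosnibimjajog, upulvepnafev, tebrexemrijewuul, gakrejupufooz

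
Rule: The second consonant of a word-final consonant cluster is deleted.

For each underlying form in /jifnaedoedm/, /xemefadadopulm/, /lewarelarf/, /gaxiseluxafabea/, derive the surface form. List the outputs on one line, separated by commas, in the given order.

/jifnaedoedm/: /m/ is the second consonant of a word-final cluster /dm/, so it deletes. → [jifnaedoed].
/xemefadadopulm/: /m/ is the second consonant of a word-final cluster /lm/, so it deletes. → [xemefadadopul].
/lewarelarf/: /f/ is the second consonant of a word-final cluster /rf/, so it deletes. → [lewarelar].
/gaxiseluxafabea/: the rule's environment is not met; surfaces unchanged as [gaxiseluxafabea].

jifnaedoed, xemefadadopul, lewarelar, gaxiseluxafabea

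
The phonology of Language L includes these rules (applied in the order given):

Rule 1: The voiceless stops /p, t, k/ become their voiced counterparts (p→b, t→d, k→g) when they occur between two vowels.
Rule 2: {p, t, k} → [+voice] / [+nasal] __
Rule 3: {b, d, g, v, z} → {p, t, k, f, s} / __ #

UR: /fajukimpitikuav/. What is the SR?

Rule 1 (intervocalic voicing): /k/ is a voiceless stop between vowels /u/ and /i/, so it voices to [g]. /t/ is a voiceless stop between vowels /i/ and /i/, so it voices to [d]. /k/ is a voiceless stop between vowels /i/ and /u/, so it voices to [g]. /fajukimpitikuav/ → fajugimpidiguav.
Rule 2 (post-nasal voicing): /p/ is a voiceless stop immediately after the nasal /m/, so it voices to [b]. /fajugimpidiguav/ → fajugimbidiguav.
Rule 3 (final devoicing): /v/ is a voiced obstruent in word-final position, so it devoices to [f]. /fajugimbidiguav/ → fajugimbidiguaf.

fajugimbidiguaf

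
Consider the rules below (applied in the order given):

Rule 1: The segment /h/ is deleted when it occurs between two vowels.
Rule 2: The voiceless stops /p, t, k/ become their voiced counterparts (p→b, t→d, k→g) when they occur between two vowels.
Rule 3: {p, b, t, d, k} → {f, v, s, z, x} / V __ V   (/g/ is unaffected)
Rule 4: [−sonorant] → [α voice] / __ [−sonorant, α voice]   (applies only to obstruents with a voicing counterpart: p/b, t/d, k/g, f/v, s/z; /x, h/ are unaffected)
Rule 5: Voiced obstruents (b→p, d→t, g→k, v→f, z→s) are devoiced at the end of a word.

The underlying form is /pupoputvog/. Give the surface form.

puvovudvok

Rule 1 (intervocalic h-deletion): no segment meets the environment; /pupoputvog/ is unchanged.
Rule 2 (intervocalic voicing): /p/ is a voiceless stop between vowels /u/ and /o/, so it voices to [b]. /p/ is a voiceless stop between vowels /o/ and /u/, so it voices to [b]. /pupoputvog/ → pubobutvog.
Rule 3 (intervocalic spirantization): /b/ is a stop between vowels /u/ and /o/, so it spirantizes to the fricative [v]. /b/ is a stop between vowels /o/ and /u/, so it spirantizes to the fricative [v]. /pubobutvog/ → puvovutvog.
Rule 4 (regressive voicing assimilation): /t/ precedes the voiced obstruent /v/, so it voices to [d] by assimilation. /puvovutvog/ → puvovudvog.
Rule 5 (final devoicing): /g/ is a voiced obstruent in word-final position, so it devoices to [k]. /puvovudvog/ → puvovudvok.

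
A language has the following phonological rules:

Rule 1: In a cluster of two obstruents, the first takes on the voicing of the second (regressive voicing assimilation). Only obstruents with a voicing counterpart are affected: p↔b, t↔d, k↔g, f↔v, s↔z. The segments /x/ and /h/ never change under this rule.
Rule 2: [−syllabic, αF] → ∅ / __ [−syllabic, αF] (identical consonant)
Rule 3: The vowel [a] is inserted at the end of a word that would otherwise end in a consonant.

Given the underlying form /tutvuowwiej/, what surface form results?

Rule 1 (regressive voicing assimilation): /t/ precedes the voiced obstruent /v/, so it voices to [d] by assimilation. /tutvuowwiej/ → tudvuowwiej.
Rule 2 (degemination): /ww/ is a geminate; the first /w/ deletes. /tudvuowwiej/ → tudvuowiej.
Rule 3 (final a-epenthesis): the form ends in the consonant /j/, so [a] is inserted word-finally. /tudvuowiej/ → tudvuowieja.

tudvuowieja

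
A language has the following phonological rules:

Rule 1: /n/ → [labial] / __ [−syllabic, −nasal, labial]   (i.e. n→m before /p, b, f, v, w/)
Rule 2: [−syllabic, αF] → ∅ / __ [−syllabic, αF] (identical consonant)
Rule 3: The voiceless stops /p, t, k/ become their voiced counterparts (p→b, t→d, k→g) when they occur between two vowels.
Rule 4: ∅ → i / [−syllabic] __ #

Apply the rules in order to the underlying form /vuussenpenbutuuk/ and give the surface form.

vuusempembuduuki

Rule 1 (nasal place assimilation): /n/ precedes the labial consonant /p/, so it assimilates in place to [m]. /n/ precedes the labial consonant /b/, so it assimilates in place to [m]. /vuussenpenbutuuk/ → vuussempembutuuk.
Rule 2 (degemination): /ss/ is a geminate; the first /s/ deletes. /vuussempembutuuk/ → vuusempembutuuk.
Rule 3 (intervocalic voicing): /t/ is a voiceless stop between vowels /u/ and /u/, so it voices to [d]. /vuusempembutuuk/ → vuusempembuduuk.
Rule 4 (final i-epenthesis): the form ends in the consonant /k/, so [i] is inserted word-finally. /vuusempembuduuk/ → vuusempembuduuki.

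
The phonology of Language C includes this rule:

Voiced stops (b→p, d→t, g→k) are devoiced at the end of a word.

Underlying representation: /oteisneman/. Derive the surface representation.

oteisneman

No segment of /oteisneman/ meets the structural description of the rule, so the form surfaces unchanged.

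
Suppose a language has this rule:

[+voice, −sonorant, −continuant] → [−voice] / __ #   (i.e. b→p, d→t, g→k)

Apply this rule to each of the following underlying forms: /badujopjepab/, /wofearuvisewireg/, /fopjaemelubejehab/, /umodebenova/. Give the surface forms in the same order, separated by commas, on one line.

badujopjepap, wofearuvisewirek, fopjaemelubejehap, umodebenova

/badujopjepab/: /b/ is a voiced stop in word-final position, so it devoices to [p]. → [badujopjepap].
/wofearuvisewireg/: /g/ is a voiced stop in word-final position, so it devoices to [k]. → [wofearuvisewirek].
/fopjaemelubejehab/: /b/ is a voiced stop in word-final position, so it devoices to [p]. → [fopjaemelubejehap].
/umodebenova/: the rule's environment is not met; surfaces unchanged as [umodebenova].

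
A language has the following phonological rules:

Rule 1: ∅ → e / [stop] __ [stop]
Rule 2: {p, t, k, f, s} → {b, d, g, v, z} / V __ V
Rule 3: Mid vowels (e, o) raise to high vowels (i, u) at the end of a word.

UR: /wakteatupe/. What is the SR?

wagedeadubi

Rule 1 (stop-cluster e-epenthesis): /k/ and /t/ form a stop–stop cluster, so [e] is inserted between them. /wakteatupe/ → waketeatupe.
Rule 2 (intervocalic voicing): /k/ is a voiceless obstruent between vowels /a/ and /e/, so it voices to [g]. /t/ is a voiceless obstruent between vowels /e/ and /e/, so it voices to [d]. /t/ is a voiceless obstruent between vowels /a/ and /u/, so it voices to [d]. /p/ is a voiceless obstruent between vowels /u/ and /e/, so it voices to [b]. /waketeatupe/ → wagedeadube.
Rule 3 (final vowel raising): /e/ is a mid vowel in word-final position, so it raises to [i]. /wagedeadube/ → wagedeadubi.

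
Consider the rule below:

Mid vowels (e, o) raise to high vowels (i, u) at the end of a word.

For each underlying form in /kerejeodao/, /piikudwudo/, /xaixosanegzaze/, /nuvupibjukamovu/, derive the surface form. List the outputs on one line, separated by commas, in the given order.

kerejeodau, piikudwudu, xaixosanegzazi, nuvupibjukamovu

/kerejeodao/: /o/ is a mid vowel in word-final position, so it raises to [u]. → [kerejeodau].
/piikudwudo/: /o/ is a mid vowel in word-final position, so it raises to [u]. → [piikudwudu].
/xaixosanegzaze/: /e/ is a mid vowel in word-final position, so it raises to [i]. → [xaixosanegzazi].
/nuvupibjukamovu/: the rule's environment is not met; surfaces unchanged as [nuvupibjukamovu].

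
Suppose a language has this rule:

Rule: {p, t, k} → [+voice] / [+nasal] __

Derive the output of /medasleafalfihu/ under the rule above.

medasleafalfihu

No segment of /medasleafalfihu/ meets the structural description of the rule, so the form surfaces unchanged.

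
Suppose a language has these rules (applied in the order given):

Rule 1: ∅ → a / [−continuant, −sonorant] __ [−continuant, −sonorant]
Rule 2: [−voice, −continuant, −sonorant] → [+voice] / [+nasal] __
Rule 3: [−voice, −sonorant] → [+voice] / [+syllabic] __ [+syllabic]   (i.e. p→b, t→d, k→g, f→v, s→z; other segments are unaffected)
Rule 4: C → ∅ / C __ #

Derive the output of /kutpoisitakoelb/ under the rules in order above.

kudaboizidagoel

Rule 1 (stop-cluster a-epenthesis): /t/ and /p/ form a stop–stop cluster, so [a] is inserted between them. /kutpoisitakoelb/ → kutapoisitakoelb.
Rule 2 (post-nasal voicing): no segment meets the environment; /kutapoisitakoelb/ is unchanged.
Rule 3 (intervocalic voicing): /t/ is a voiceless obstruent between vowels /u/ and /a/, so it voices to [d]. /p/ is a voiceless obstruent between vowels /a/ and /o/, so it voices to [b]. /s/ is a voiceless obstruent between vowels /i/ and /i/, so it voices to [z]. /t/ is a voiceless obstruent between vowels /i/ and /a/, so it voices to [d]. /k/ is a voiceless obstruent between vowels /a/ and /o/, so it voices to [g]. /kutapoisitakoelb/ → kudaboizidagoelb.
Rule 4 (final cluster simplification): /b/ is the second consonant of a word-final cluster /lb/, so it deletes. /kudaboizidagoelb/ → kudaboizidagoel.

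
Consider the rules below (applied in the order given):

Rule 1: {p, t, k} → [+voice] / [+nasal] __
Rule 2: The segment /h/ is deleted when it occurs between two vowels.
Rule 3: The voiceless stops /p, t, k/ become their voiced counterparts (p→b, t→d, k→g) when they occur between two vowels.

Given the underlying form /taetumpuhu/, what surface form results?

taedumbuu

Rule 1 (post-nasal voicing): /p/ is a voiceless stop immediately after the nasal /m/, so it voices to [b]. /taetumpuhu/ → taetumbuhu.
Rule 2 (intervocalic h-deletion): /h/ occurs between vowels /u/ and /u/, so it deletes. /taetumbuhu/ → taetumbuu.
Rule 3 (intervocalic voicing): /t/ is a voiceless stop between vowels /e/ and /u/, so it voices to [d]. /taetumbuu/ → taedumbuu.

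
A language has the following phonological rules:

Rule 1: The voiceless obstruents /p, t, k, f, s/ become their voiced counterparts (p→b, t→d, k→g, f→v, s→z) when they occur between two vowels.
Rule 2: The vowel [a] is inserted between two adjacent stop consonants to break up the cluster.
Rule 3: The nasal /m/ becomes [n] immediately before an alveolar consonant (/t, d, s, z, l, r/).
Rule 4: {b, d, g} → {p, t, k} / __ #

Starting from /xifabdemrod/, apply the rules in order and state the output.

xivabadenrot

Rule 1 (intervocalic voicing): /f/ is a voiceless obstruent between vowels /i/ and /a/, so it voices to [v]. /xifabdemrod/ → xivabdemrod.
Rule 2 (stop-cluster a-epenthesis): /b/ and /d/ form a stop–stop cluster, so [a] is inserted between them. /xivabdemrod/ → xivabademrod.
Rule 3 (nasal place assimilation): /m/ precedes the alveolar consonant /r/, so it assimilates in place to [n]. /xivabademrod/ → xivabadenrod.
Rule 4 (final devoicing): /d/ is a voiced stop in word-final position, so it devoices to [t]. /xivabadenrod/ → xivabadenrot.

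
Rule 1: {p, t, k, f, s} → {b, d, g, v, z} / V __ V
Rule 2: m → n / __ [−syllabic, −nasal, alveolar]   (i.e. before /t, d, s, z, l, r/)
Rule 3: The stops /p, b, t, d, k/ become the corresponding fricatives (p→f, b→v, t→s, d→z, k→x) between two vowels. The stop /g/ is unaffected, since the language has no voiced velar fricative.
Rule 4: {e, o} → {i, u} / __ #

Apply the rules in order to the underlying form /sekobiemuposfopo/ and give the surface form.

Rule 1 (intervocalic voicing): /k/ is a voiceless obstruent between vowels /e/ and /o/, so it voices to [g]. /p/ is a voiceless obstruent between vowels /u/ and /o/, so it voices to [b]. /p/ is a voiceless obstruent between vowels /o/ and /o/, so it voices to [b]. /sekobiemuposfopo/ → segobiemubosfobo.
Rule 2 (nasal place assimilation): no segment meets the environment; /segobiemubosfobo/ is unchanged.
Rule 3 (intervocalic spirantization): /b/ is a stop between vowels /o/ and /i/, so it spirantizes to the fricative [v]. /b/ is a stop between vowels /u/ and /o/, so it spirantizes to the fricative [v]. /b/ is a stop between vowels /o/ and /o/, so it spirantizes to the fricative [v]. /segobiemubosfobo/ → segoviemuvosfovo.
Rule 4 (final vowel raising): /o/ is a mid vowel in word-final position, so it raises to [u]. /segoviemuvosfovo/ → segoviemuvosfovu.

segoviemuvosfovu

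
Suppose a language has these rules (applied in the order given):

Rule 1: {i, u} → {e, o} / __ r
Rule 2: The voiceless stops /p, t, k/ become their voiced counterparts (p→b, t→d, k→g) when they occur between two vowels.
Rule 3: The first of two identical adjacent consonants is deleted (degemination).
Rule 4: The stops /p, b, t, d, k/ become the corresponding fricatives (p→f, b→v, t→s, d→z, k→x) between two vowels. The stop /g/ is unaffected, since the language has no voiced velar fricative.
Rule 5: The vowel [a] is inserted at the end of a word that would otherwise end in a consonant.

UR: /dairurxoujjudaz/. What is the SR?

daerorxoujuzaza

Rule 1 (pre-rhotic lowering): /i/ is a high vowel immediately before /r/, so it lowers to [e]. /u/ is a high vowel immediately before /r/, so it lowers to [o]. /dairurxoujjudaz/ → daerorxoujjudaz.
Rule 2 (intervocalic voicing): no segment meets the environment; /daerorxoujjudaz/ is unchanged.
Rule 3 (degemination): /jj/ is a geminate; the first /j/ deletes. /daerorxoujjudaz/ → daerorxoujudaz.
Rule 4 (intervocalic spirantization): /d/ is a stop between vowels /u/ and /a/, so it spirantizes to the fricative [z]. /daerorxoujudaz/ → daerorxoujuzaz.
Rule 5 (final a-epenthesis): the form ends in the consonant /z/, so [a] is inserted word-finally. /daerorxoujuzaz/ → daerorxoujuzaza.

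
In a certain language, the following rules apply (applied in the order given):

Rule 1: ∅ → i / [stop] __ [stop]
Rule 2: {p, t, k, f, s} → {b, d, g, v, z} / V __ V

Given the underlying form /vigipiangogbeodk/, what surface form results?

Rule 1 (stop-cluster i-epenthesis): /g/ and /b/ form a stop–stop cluster, so [i] is inserted between them. /d/ and /k/ form a stop–stop cluster, so [i] is inserted between them. /vigipiangogbeodk/ → vigipiangogibeodik.
Rule 2 (intervocalic voicing): /p/ is a voiceless obstruent between vowels /i/ and /i/, so it voices to [b]. /vigipiangogibeodik/ → vigibiangogibeodik.

vigibiangogibeodik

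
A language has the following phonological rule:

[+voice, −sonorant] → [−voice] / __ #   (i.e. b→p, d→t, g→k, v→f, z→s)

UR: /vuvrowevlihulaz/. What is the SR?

/z/ is a voiced obstruent in word-final position, so it devoices to [s].
The other instances of /v/ do not occur in the required environment and remain unchanged.
Surface form: [vuvrowevlihulas].

vuvrowevlihulas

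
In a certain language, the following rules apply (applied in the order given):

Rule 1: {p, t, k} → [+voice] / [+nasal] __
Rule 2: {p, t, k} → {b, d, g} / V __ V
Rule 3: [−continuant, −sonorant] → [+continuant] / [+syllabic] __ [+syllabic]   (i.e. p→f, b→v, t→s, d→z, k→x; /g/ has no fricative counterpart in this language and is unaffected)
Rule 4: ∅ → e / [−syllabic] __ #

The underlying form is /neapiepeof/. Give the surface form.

neavieveofe

Rule 1 (post-nasal voicing): no segment meets the environment; /neapiepeof/ is unchanged.
Rule 2 (intervocalic voicing): /p/ is a voiceless stop between vowels /a/ and /i/, so it voices to [b]. /p/ is a voiceless stop between vowels /e/ and /e/, so it voices to [b]. /neapiepeof/ → neabiebeof.
Rule 3 (intervocalic spirantization): /b/ is a stop between vowels /a/ and /i/, so it spirantizes to the fricative [v]. /b/ is a stop between vowels /e/ and /e/, so it spirantizes to the fricative [v]. /neabiebeof/ → neavieveof.
Rule 4 (final e-epenthesis): the form ends in the consonant /f/, so [e] is inserted word-finally. /neavieveof/ → neavieveofe.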